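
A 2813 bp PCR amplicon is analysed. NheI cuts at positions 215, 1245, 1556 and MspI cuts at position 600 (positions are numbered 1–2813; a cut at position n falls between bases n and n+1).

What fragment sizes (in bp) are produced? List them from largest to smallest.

1257, 645, 385, 311, 215 bp

Combined cut positions (sorted): 215, 600, 1245, 1556.
Linear molecule, 4 cuts → 5 fragments:
  215 − 0 = 215 bp
  600 − 215 = 385 bp
  1245 − 600 = 645 bp
  1556 − 1245 = 311 bp
  2813 − 1556 = 1257 bp
Sorted largest to smallest: 1257, 645, 385, 311, 215 bp.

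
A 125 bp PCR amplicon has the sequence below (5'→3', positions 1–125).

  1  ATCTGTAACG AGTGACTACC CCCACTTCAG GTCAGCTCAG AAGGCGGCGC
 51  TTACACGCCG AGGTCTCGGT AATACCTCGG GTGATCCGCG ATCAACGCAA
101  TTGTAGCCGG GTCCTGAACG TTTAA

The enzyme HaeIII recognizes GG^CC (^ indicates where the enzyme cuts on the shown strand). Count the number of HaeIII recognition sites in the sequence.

No occurrence of GGCC is present in the sequence.
HaeIII does not cut: 0 sites.

0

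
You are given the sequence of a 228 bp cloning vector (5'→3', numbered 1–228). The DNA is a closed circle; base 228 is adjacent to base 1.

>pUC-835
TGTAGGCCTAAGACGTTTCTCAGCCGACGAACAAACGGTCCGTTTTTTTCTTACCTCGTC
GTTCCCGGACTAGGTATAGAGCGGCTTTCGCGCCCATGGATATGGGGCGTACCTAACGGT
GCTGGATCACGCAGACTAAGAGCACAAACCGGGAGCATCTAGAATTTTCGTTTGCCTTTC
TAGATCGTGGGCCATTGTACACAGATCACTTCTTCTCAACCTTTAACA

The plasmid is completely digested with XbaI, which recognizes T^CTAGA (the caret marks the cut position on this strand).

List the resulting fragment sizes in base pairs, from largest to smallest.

207, 21 bp

XbaI sites (TCTAGA) start at positions 158, 179.
XbaI cuts after the first base of each site, so after positions 158, 179.
Circular molecule, 2 cuts → 2 fragments:
  159–179 → 21 bp
  180–228 then 1–158 → 49 + 158 = 207 bp
Sorted largest to smallest: 207, 21 bp.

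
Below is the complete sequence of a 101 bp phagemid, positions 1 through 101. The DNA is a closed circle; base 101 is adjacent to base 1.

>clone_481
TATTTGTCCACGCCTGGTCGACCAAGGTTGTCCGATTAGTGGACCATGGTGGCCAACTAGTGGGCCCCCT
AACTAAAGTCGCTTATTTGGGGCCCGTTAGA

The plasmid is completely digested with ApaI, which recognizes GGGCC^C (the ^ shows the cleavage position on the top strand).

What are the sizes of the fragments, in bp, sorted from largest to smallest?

73, 28 bp

ApaI sites (GGGCCC) start at positions 62, 90.
ApaI cuts after base 5 of each site (before the last base), so after positions 66, 94.
Circular molecule, 2 cuts → 2 fragments:
  67–94 → 28 bp
  95–101 then 1–66 → 7 + 66 = 73 bp
Sorted largest to smallest: 73, 28 bp.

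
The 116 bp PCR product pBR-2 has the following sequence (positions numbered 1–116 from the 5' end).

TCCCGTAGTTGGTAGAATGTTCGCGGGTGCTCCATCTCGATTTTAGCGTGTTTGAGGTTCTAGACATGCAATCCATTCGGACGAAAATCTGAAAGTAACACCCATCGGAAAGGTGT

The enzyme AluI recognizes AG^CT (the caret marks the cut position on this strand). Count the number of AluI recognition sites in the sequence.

No occurrence of AGCT is present in the sequence.
AluI does not cut: 0 sites.

0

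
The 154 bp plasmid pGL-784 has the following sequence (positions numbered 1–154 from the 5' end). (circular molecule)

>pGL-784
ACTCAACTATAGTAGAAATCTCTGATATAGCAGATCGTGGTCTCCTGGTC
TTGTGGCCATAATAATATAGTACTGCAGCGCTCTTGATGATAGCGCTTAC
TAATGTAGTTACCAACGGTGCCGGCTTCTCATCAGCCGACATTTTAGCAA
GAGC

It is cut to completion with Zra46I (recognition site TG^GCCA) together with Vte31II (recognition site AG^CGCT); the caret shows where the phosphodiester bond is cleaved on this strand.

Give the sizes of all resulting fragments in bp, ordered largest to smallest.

116, 23, 15 bp

The Zra46I site (TGGCCA) starts at position 54.
Zra46I cuts after base 2 of each site, so after position 55.
Vte31II sites (AGCGCT) start at positions 77, 92.
Vte31II cuts after base 2 of each site, so after positions 78, 93.
Combined cut positions: 55, 78, 93.
Circular molecule, 3 cuts → 3 fragments:
  56–78 → 23 bp
  79–93 → 15 bp
  94–154 then 1–55 → 61 + 55 = 116 bp
Sorted largest to smallest: 116, 23, 15 bp.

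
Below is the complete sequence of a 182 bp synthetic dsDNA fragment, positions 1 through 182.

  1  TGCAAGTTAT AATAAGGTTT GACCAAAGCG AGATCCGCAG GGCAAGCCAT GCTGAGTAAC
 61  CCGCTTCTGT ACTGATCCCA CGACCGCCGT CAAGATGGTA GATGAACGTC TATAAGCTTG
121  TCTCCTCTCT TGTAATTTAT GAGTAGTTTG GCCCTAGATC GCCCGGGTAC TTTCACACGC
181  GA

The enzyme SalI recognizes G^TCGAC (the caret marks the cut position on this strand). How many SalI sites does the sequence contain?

No occurrence of GTCGAC is present in the sequence.
SalI does not cut: 0 sites.

0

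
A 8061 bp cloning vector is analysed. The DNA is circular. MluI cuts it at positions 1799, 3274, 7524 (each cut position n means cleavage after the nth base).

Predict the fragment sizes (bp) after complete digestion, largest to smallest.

4250, 2336, 1475 bp

Circular molecule, 3 cuts → 3 fragments:
  3274 − 1799 = 1475 bp
  7524 − 3274 = 4250 bp
  wrap: 8061 − 7524 + 1799 = 2336 bp
Sorted largest to smallest: 4250, 2336, 1475 bp.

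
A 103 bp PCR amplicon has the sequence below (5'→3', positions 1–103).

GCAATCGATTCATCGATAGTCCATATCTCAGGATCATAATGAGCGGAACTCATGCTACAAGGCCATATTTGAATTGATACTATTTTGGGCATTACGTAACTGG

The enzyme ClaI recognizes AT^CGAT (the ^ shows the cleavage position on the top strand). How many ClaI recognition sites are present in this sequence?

2

ATCGAT occurs starting at positions 4, 12.
ClaI cuts at 2 sites.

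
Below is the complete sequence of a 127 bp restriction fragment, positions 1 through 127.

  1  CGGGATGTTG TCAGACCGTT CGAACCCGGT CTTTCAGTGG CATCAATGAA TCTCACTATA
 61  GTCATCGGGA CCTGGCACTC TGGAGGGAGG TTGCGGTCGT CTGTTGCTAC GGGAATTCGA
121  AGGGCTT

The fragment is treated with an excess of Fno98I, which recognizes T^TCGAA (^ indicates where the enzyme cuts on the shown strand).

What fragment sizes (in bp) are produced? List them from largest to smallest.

97, 19, 11 bp

Fno98I sites (TTCGAA) start at positions 19, 116.
Fno98I cuts after the first base of each site, so after positions 19, 116.
Linear molecule, 2 cuts → 3 fragments:
  1–19 → 19 bp
  20–116 → 97 bp
  117–127 → 11 bp
Sorted largest to smallest: 97, 19, 11 bp.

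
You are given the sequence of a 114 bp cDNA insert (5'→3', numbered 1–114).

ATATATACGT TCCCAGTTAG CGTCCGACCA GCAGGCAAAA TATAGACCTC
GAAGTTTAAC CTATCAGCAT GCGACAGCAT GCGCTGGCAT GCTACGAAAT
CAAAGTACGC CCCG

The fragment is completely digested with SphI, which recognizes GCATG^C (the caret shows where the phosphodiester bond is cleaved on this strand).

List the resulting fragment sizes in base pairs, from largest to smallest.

SphI sites (GCATGC) start at positions 67, 77, 87.
SphI cuts after base 5 of each site (before the last base), so after positions 71, 81, 91.
Linear molecule, 3 cuts → 4 fragments:
  1–71 → 71 bp
  72–81 → 10 bp
  82–91 → 10 bp
  92–114 → 23 bp
Sorted largest to smallest: 71, 23, 10, 10 bp.

71, 23, 10, 10 bp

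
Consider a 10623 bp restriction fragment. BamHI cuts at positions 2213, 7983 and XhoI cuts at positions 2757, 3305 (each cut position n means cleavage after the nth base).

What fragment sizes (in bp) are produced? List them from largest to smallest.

Combined cut positions (sorted): 2213, 2757, 3305, 7983.
Linear molecule, 4 cuts → 5 fragments:
  2213 − 0 = 2213 bp
  2757 − 2213 = 544 bp
  3305 − 2757 = 548 bp
  7983 − 3305 = 4678 bp
  10623 − 7983 = 2640 bp
Sorted largest to smallest: 4678, 2640, 2213, 548, 544 bp.

4678, 2640, 2213, 548, 544 bp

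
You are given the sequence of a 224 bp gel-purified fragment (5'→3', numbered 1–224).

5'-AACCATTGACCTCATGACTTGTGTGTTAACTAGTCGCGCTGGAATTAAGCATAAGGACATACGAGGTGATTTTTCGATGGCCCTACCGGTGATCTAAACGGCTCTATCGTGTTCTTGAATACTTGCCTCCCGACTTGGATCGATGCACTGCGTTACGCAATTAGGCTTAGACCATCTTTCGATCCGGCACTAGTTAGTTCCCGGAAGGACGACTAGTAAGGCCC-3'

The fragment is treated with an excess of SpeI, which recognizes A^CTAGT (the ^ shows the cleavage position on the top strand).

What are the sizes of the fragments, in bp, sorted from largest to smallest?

SpeI sites (ACTAGT) start at positions 29, 189, 212.
SpeI cuts after the first base of each site, so after positions 29, 189, 212.
Linear molecule, 3 cuts → 4 fragments:
  1–29 → 29 bp
  30–189 → 160 bp
  190–212 → 23 bp
  213–224 → 12 bp
Sorted largest to smallest: 160, 29, 23, 12 bp.

160, 29, 23, 12 bp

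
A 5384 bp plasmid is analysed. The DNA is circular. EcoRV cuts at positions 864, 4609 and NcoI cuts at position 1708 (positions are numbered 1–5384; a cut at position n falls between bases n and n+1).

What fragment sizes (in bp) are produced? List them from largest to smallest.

2901, 1639, 844 bp

Combined cut positions (sorted): 864, 1708, 4609.
Circular molecule, 3 cuts → 3 fragments:
  1708 − 864 = 844 bp
  4609 − 1708 = 2901 bp
  wrap: 5384 − 4609 + 864 = 1639 bp
Sorted largest to smallest: 2901, 1639, 844 bp.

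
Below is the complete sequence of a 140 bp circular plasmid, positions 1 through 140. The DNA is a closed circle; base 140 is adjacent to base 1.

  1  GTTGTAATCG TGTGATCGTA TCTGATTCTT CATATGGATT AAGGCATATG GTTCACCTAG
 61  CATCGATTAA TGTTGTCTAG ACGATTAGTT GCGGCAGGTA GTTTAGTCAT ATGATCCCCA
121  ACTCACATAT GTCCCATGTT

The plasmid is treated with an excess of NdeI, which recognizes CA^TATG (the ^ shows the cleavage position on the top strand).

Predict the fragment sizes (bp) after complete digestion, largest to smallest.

63, 45, 18, 14 bp

NdeI sites (CATATG) start at positions 31, 45, 108, 126.
NdeI cuts after base 2 of each site, so after positions 32, 46, 109, 127.
Circular molecule, 4 cuts → 4 fragments:
  33–46 → 14 bp
  47–109 → 63 bp
  110–127 → 18 bp
  128–140 then 1–32 → 13 + 32 = 45 bp
Sorted largest to smallest: 63, 45, 18, 14 bp.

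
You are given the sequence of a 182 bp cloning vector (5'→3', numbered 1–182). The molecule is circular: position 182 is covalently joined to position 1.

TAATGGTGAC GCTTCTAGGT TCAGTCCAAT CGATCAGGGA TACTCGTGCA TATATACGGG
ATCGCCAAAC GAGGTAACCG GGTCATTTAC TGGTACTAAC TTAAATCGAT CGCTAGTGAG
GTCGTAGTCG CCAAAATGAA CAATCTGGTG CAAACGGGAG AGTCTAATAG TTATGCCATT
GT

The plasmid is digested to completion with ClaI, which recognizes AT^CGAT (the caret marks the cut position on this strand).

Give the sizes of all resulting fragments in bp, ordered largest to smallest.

106, 76 bp

ClaI sites (ATCGAT) start at positions 29, 105.
ClaI cuts after base 2 of each site, so after positions 30, 106.
Circular molecule, 2 cuts → 2 fragments:
  31–106 → 76 bp
  107–182 then 1–30 → 76 + 30 = 106 bp
Sorted largest to smallest: 106, 76 bp.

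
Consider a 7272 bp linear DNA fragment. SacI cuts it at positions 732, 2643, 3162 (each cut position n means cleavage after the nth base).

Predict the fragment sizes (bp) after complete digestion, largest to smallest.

Linear molecule, 3 cuts → 4 fragments:
  732 − 0 = 732 bp
  2643 − 732 = 1911 bp
  3162 − 2643 = 519 bp
  7272 − 3162 = 4110 bp
Sorted largest to smallest: 4110, 1911, 732, 519 bp.

4110, 1911, 732, 519 bp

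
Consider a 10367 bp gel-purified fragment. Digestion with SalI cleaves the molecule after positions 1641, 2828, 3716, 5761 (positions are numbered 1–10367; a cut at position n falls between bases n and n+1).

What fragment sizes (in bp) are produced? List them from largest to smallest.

4606, 2045, 1641, 1187, 888 bp

Linear molecule, 4 cuts → 5 fragments:
  1641 − 0 = 1641 bp
  2828 − 1641 = 1187 bp
  3716 − 2828 = 888 bp
  5761 − 3716 = 2045 bp
  10367 − 5761 = 4606 bp
Sorted largest to smallest: 4606, 2045, 1641, 1187, 888 bp.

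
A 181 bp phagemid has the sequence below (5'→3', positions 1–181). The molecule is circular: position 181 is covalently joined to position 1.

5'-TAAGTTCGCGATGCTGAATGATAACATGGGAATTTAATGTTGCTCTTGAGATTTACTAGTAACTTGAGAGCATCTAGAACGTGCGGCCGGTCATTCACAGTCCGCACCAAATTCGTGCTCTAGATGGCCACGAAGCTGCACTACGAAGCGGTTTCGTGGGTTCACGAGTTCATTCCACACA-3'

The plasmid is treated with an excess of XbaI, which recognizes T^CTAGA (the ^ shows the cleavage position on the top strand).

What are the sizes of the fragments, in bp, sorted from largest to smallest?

135, 46 bp

XbaI sites (TCTAGA) start at positions 73, 119.
XbaI cuts after the first base of each site, so after positions 73, 119.
Circular molecule, 2 cuts → 2 fragments:
  74–119 → 46 bp
  120–181 then 1–73 → 62 + 73 = 135 bp
Sorted largest to smallest: 135, 46 bp.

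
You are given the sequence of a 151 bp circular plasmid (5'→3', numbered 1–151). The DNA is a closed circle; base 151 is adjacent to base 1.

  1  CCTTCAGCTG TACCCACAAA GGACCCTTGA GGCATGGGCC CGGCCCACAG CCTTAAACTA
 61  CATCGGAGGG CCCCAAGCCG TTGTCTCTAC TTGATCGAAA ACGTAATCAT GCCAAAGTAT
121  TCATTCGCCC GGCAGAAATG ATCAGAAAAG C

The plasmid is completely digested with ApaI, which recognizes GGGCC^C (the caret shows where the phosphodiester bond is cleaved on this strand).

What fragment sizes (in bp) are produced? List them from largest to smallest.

119, 32 bp

ApaI sites (GGGCCC) start at positions 36, 68.
ApaI cuts after base 5 of each site (before the last base), so after positions 40, 72.
Circular molecule, 2 cuts → 2 fragments:
  41–72 → 32 bp
  73–151 then 1–40 → 79 + 40 = 119 bp
Sorted largest to smallest: 119, 32 bp.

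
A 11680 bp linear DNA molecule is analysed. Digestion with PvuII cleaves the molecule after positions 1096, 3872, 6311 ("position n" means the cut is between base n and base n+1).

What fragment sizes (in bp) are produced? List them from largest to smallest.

5369, 2776, 2439, 1096 bp

Linear molecule, 3 cuts → 4 fragments:
  1096 − 0 = 1096 bp
  3872 − 1096 = 2776 bp
  6311 − 3872 = 2439 bp
  11680 − 6311 = 5369 bp
Sorted largest to smallest: 5369, 2776, 2439, 1096 bp.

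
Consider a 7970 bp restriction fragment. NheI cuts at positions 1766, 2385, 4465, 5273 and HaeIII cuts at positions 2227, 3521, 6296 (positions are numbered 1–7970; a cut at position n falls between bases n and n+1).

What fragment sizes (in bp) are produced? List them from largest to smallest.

Combined cut positions (sorted): 1766, 2227, 2385, 3521, 4465, 5273, 6296.
Linear molecule, 7 cuts → 8 fragments:
  1766 − 0 = 1766 bp
  2227 − 1766 = 461 bp
  2385 − 2227 = 158 bp
  3521 − 2385 = 1136 bp
  4465 − 3521 = 944 bp
  5273 − 4465 = 808 bp
  6296 − 5273 = 1023 bp
  7970 − 6296 = 1674 bp
Sorted largest to smallest: 1766, 1674, 1136, 1023, 944, 808, 461, 158 bp.

1766, 1674, 1136, 1023, 944, 808, 461, 158 bp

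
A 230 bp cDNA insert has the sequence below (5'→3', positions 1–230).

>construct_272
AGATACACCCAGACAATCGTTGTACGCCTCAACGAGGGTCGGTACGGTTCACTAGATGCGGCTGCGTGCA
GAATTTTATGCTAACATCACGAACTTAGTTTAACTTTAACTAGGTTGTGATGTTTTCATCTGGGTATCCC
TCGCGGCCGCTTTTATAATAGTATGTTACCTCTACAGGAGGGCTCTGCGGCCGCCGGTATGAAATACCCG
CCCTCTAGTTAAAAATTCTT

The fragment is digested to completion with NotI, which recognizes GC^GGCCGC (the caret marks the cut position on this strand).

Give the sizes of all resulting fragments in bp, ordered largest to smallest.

144, 44, 42 bp

NotI sites (GCGGCCGC) start at positions 143, 187.
NotI cuts after base 2 of each site, so after positions 144, 188.
Linear molecule, 2 cuts → 3 fragments:
  1–144 → 144 bp
  145–188 → 44 bp
  189–230 → 42 bp
Sorted largest to smallest: 144, 44, 42 bp.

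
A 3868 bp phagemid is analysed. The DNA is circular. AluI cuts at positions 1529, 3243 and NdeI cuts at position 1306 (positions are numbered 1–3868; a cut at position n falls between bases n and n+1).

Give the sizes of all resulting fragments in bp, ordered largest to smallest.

1931, 1714, 223 bp

Combined cut positions (sorted): 1306, 1529, 3243.
Circular molecule, 3 cuts → 3 fragments:
  1529 − 1306 = 223 bp
  3243 − 1529 = 1714 bp
  wrap: 3868 − 3243 + 1306 = 1931 bp
Sorted largest to smallest: 1931, 1714, 223 bp.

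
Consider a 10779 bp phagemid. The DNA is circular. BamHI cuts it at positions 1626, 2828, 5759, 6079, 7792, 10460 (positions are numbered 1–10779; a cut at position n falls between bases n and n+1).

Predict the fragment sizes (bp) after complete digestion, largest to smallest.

Circular molecule, 6 cuts → 6 fragments:
  2828 − 1626 = 1202 bp
  5759 − 2828 = 2931 bp
  6079 − 5759 = 320 bp
  7792 − 6079 = 1713 bp
  10460 − 7792 = 2668 bp
  wrap: 10779 − 10460 + 1626 = 1945 bp
Sorted largest to smallest: 2931, 2668, 1945, 1713, 1202, 320 bp.

2931, 2668, 1945, 1713, 1202, 320 bp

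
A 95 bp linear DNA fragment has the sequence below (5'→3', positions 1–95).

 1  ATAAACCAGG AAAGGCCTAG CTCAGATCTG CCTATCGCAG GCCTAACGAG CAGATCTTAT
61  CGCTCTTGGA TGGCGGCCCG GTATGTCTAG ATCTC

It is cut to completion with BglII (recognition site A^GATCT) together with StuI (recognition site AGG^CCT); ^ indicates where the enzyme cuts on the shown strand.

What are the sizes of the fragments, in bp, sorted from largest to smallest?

37, 17, 15, 11, 9, 6 bp

BglII sites (AGATCT) start at positions 24, 52, 89.
BglII cuts after the first base of each site, so after positions 24, 52, 89.
StuI sites (AGGCCT) start at positions 13, 39.
StuI cuts after base 3 of each site, so after positions 15, 41.
Combined cut positions: 15, 24, 41, 52, 89.
Linear molecule, 5 cuts → 6 fragments:
  1–15 → 15 bp
  16–24 → 9 bp
  25–41 → 17 bp
  42–52 → 11 bp
  53–89 → 37 bp
  90–95 → 6 bp
Sorted largest to smallest: 37, 17, 15, 11, 9, 6 bp.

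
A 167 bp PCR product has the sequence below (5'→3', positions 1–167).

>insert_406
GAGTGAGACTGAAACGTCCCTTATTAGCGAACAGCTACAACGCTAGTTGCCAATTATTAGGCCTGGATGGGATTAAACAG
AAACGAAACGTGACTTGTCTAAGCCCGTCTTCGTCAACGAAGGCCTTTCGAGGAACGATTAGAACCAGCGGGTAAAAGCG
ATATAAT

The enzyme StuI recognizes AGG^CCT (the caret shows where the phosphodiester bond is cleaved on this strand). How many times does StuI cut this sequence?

2

AGGCCT occurs starting at positions 59, 121.
StuI cuts at 2 sites.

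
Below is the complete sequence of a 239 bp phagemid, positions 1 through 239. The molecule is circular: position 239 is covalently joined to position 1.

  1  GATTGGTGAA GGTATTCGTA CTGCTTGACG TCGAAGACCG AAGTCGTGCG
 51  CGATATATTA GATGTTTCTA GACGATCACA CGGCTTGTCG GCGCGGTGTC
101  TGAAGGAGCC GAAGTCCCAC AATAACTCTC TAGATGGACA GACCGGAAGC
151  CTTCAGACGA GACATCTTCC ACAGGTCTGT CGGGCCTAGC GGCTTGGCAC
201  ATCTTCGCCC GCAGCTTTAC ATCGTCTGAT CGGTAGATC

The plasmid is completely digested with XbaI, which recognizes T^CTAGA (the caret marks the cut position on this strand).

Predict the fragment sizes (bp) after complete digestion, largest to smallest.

177, 62 bp

XbaI sites (TCTAGA) start at positions 67, 129.
XbaI cuts after the first base of each site, so after positions 67, 129.
Circular molecule, 2 cuts → 2 fragments:
  68–129 → 62 bp
  130–239 then 1–67 → 110 + 67 = 177 bp
Sorted largest to smallest: 177, 62 bp.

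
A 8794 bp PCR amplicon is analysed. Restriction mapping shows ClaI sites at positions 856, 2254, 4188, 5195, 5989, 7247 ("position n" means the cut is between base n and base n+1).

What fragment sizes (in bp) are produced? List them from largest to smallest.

1934, 1547, 1398, 1258, 1007, 856, 794 bp

Linear molecule, 6 cuts → 7 fragments:
  856 − 0 = 856 bp
  2254 − 856 = 1398 bp
  4188 − 2254 = 1934 bp
  5195 − 4188 = 1007 bp
  5989 − 5195 = 794 bp
  7247 − 5989 = 1258 bp
  8794 − 7247 = 1547 bp
Sorted largest to smallest: 1934, 1547, 1398, 1258, 1007, 856, 794 bp.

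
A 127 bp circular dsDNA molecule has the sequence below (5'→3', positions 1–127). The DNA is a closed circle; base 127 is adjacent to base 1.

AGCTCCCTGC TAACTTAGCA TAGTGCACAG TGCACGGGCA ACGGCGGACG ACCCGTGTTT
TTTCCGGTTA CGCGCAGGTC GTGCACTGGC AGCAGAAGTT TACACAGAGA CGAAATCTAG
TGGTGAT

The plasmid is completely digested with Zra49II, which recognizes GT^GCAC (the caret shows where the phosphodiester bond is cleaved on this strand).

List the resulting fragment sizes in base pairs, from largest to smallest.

Zra49II sites (GTGCAC) start at positions 23, 30, 81.
Zra49II cuts after base 2 of each site, so after positions 24, 31, 82.
Circular molecule, 3 cuts → 3 fragments:
  25–31 → 7 bp
  32–82 → 51 bp
  83–127 then 1–24 → 45 + 24 = 69 bp
Sorted largest to smallest: 69, 51, 7 bp.

69, 51, 7 bp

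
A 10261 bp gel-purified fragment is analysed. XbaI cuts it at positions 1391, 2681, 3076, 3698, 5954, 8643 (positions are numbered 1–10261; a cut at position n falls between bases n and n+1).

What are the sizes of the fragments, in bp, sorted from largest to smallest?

2689, 2256, 1618, 1391, 1290, 622, 395 bp

Linear molecule, 6 cuts → 7 fragments:
  1391 − 0 = 1391 bp
  2681 − 1391 = 1290 bp
  3076 − 2681 = 395 bp
  3698 − 3076 = 622 bp
  5954 − 3698 = 2256 bp
  8643 − 5954 = 2689 bp
  10261 − 8643 = 1618 bp
Sorted largest to smallest: 2689, 2256, 1618, 1391, 1290, 622, 395 bp.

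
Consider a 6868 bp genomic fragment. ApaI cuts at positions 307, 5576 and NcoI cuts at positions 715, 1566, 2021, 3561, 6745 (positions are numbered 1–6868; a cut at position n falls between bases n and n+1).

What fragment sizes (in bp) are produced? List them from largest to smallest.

Combined cut positions (sorted): 307, 715, 1566, 2021, 3561, 5576, 6745.
Linear molecule, 7 cuts → 8 fragments:
  307 − 0 = 307 bp
  715 − 307 = 408 bp
  1566 − 715 = 851 bp
  2021 − 1566 = 455 bp
  3561 − 2021 = 1540 bp
  5576 − 3561 = 2015 bp
  6745 − 5576 = 1169 bp
  6868 − 6745 = 123 bp
Sorted largest to smallest: 2015, 1540, 1169, 851, 455, 408, 307, 123 bp.

2015, 1540, 1169, 851, 455, 408, 307, 123 bp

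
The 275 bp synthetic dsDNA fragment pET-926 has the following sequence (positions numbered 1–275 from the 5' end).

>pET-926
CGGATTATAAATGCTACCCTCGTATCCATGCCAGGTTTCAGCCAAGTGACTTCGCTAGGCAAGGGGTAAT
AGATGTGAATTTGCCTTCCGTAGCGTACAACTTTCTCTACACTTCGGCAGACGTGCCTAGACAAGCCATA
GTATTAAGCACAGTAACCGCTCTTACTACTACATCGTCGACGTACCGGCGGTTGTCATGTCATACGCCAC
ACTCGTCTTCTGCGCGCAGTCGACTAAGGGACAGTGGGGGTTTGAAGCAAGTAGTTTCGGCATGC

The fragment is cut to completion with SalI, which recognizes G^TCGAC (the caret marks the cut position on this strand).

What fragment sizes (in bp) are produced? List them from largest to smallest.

SalI sites (GTCGAC) start at positions 176, 229.
SalI cuts after the first base of each site, so after positions 176, 229.
Linear molecule, 2 cuts → 3 fragments:
  1–176 → 176 bp
  177–229 → 53 bp
  230–275 → 46 bp
Sorted largest to smallest: 176, 53, 46 bp.

176, 53, 46 bp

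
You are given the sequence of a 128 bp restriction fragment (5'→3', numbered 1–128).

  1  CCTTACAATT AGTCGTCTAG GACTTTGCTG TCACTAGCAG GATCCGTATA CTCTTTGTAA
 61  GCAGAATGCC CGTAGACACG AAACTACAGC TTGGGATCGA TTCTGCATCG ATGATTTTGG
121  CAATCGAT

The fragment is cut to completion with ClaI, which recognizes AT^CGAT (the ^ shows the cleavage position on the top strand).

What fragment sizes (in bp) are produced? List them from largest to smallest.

97, 16, 11, 4 bp

ClaI sites (ATCGAT) start at positions 96, 107, 123.
ClaI cuts after base 2 of each site, so after positions 97, 108, 124.
Linear molecule, 3 cuts → 4 fragments:
  1–97 → 97 bp
  98–108 → 11 bp
  109–124 → 16 bp
  125–128 → 4 bp
Sorted largest to smallest: 97, 16, 11, 4 bp.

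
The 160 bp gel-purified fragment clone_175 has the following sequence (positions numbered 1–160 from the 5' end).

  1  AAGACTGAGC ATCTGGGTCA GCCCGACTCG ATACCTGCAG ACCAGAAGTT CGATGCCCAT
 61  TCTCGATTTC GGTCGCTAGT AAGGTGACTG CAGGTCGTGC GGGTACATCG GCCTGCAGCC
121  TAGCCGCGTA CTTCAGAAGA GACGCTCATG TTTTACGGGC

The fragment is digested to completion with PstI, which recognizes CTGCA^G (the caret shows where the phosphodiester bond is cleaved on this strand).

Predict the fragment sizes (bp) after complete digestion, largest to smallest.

PstI sites (CTGCAG) start at positions 35, 88, 113.
PstI cuts after base 5 of each site (before the last base), so after positions 39, 92, 117.
Linear molecule, 3 cuts → 4 fragments:
  1–39 → 39 bp
  40–92 → 53 bp
  93–117 → 25 bp
  118–160 → 43 bp
Sorted largest to smallest: 53, 43, 39, 25 bp.

53, 43, 39, 25 bp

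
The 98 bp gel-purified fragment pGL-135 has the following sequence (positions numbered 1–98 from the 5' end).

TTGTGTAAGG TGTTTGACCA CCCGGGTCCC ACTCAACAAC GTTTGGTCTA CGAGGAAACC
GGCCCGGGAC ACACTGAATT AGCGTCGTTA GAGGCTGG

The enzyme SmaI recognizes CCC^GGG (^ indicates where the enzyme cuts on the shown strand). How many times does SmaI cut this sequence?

2

CCCGGG occurs starting at positions 21, 63.
SmaI cuts at 2 sites.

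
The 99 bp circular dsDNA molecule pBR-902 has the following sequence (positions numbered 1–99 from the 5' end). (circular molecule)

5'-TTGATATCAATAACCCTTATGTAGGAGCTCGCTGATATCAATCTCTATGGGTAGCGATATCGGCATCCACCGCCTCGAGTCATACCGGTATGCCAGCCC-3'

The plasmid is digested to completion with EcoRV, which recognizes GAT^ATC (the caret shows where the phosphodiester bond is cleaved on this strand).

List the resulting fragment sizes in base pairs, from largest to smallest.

46, 31, 22 bp

EcoRV sites (GATATC) start at positions 3, 34, 56.
EcoRV cuts after base 3 of each site, so after positions 5, 36, 58.
Circular molecule, 3 cuts → 3 fragments:
  6–36 → 31 bp
  37–58 → 22 bp
  59–99 then 1–5 → 41 + 5 = 46 bp
Sorted largest to smallest: 46, 31, 22 bp.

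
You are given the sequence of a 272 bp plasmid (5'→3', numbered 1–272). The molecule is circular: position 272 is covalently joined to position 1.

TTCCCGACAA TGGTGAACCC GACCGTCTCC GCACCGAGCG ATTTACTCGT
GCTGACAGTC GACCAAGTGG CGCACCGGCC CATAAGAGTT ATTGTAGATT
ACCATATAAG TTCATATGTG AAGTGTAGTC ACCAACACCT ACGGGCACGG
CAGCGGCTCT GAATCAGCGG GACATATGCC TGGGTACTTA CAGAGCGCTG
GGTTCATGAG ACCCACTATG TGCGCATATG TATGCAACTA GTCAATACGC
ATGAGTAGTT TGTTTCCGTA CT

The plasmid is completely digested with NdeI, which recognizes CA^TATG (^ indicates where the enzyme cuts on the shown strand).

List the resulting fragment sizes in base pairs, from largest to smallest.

160, 60, 52 bp

NdeI sites (CATATG) start at positions 113, 173, 225.
NdeI cuts after base 2 of each site, so after positions 114, 174, 226.
Circular molecule, 3 cuts → 3 fragments:
  115–174 → 60 bp
  175–226 → 52 bp
  227–272 then 1–114 → 46 + 114 = 160 bp
Sorted largest to smallest: 160, 60, 52 bp.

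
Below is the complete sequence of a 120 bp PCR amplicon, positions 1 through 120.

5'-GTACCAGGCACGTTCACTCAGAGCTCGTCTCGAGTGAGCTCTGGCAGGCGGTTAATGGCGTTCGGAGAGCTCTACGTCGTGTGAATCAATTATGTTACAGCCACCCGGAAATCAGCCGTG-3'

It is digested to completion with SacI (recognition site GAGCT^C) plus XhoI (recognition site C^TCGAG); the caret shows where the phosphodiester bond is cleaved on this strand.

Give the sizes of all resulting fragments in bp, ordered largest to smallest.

49, 31, 25, 11, 4 bp

SacI sites (GAGCTC) start at positions 21, 36, 67.
SacI cuts after base 5 of each site (before the last base), so after positions 25, 40, 71.
The XhoI site (CTCGAG) starts at position 29.
XhoI cuts after the first base of each site, so after position 29.
Combined cut positions: 25, 29, 40, 71.
Linear molecule, 4 cuts → 5 fragments:
  1–25 → 25 bp
  26–29 → 4 bp
  30–40 → 11 bp
  41–71 → 31 bp
  72–120 → 49 bp
Sorted largest to smallest: 49, 31, 25, 11, 4 bp.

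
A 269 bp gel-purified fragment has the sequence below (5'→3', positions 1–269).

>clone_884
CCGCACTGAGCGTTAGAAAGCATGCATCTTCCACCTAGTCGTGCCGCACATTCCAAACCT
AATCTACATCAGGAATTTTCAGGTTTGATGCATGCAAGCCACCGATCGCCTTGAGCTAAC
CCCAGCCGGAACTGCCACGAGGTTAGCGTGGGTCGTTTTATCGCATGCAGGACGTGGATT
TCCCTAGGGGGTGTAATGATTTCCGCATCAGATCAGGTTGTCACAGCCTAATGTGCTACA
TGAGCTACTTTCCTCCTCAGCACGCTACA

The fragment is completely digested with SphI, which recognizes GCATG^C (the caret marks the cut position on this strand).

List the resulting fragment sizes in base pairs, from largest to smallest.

102, 73, 70, 24 bp

SphI sites (GCATGC) start at positions 20, 90, 163.
SphI cuts after base 5 of each site (before the last base), so after positions 24, 94, 167.
Linear molecule, 3 cuts → 4 fragments:
  1–24 → 24 bp
  25–94 → 70 bp
  95–167 → 73 bp
  168–269 → 102 bp
Sorted largest to smallest: 102, 73, 70, 24 bp.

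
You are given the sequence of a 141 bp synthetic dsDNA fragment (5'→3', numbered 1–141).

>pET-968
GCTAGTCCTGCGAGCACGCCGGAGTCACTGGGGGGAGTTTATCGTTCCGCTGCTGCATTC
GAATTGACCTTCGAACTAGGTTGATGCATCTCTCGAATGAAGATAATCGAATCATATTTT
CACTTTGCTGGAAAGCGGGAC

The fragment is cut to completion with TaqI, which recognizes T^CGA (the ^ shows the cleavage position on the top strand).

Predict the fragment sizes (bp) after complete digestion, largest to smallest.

59, 34, 22, 14, 12 bp

TaqI sites (TCGA) start at positions 59, 71, 93, 107.
TaqI cuts after the first base of each site, so after positions 59, 71, 93, 107.
Linear molecule, 4 cuts → 5 fragments:
  1–59 → 59 bp
  60–71 → 12 bp
  72–93 → 22 bp
  94–107 → 14 bp
  108–141 → 34 bp
Sorted largest to smallest: 59, 34, 22, 14, 12 bp.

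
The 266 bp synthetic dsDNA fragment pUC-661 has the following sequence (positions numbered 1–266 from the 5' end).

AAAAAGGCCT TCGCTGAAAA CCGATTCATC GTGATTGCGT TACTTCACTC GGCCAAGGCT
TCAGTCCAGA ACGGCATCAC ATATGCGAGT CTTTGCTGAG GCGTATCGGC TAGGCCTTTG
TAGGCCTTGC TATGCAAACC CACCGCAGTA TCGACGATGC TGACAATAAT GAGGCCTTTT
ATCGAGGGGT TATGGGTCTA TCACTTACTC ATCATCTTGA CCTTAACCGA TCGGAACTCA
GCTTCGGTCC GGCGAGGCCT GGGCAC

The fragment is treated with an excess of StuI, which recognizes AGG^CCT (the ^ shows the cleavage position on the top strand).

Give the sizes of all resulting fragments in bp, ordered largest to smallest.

107, 83, 50, 10, 9, 7 bp

StuI sites (AGGCCT) start at positions 5, 112, 122, 172, 255.
StuI cuts after base 3 of each site, so after positions 7, 114, 124, 174, 257.
Linear molecule, 5 cuts → 6 fragments:
  1–7 → 7 bp
  8–114 → 107 bp
  115–124 → 10 bp
  125–174 → 50 bp
  175–257 → 83 bp
  258–266 → 9 bp
Sorted largest to smallest: 107, 83, 50, 10, 9, 7 bp.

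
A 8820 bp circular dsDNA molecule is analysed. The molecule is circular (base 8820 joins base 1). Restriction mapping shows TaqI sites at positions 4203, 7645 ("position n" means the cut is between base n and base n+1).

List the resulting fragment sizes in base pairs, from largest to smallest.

Circular molecule, 2 cuts → 2 fragments:
  7645 − 4203 = 3442 bp
  wrap: 8820 − 7645 + 4203 = 5378 bp
Sorted largest to smallest: 5378, 3442 bp.

5378, 3442 bp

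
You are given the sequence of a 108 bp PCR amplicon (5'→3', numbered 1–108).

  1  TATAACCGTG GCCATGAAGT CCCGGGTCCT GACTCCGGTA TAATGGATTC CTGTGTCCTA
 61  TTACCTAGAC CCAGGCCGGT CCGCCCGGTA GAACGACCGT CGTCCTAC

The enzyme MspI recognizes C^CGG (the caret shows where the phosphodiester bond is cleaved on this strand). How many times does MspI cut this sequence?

CCGG occurs starting at positions 22, 35, 76, 85.
MspI cuts at 4 sites.

4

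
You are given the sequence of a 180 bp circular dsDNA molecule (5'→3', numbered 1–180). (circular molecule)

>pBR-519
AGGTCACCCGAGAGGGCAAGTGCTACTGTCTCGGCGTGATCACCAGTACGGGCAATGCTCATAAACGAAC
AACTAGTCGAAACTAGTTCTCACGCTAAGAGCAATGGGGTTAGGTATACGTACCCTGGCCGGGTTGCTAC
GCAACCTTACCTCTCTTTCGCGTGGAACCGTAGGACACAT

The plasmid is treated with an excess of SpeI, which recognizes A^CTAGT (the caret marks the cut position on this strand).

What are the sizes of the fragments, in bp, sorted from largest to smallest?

SpeI sites (ACTAGT) start at positions 72, 82.
SpeI cuts after the first base of each site, so after positions 72, 82.
Circular molecule, 2 cuts → 2 fragments:
  73–82 → 10 bp
  83–180 then 1–72 → 98 + 72 = 170 bp
Sorted largest to smallest: 170, 10 bp.

170, 10 bp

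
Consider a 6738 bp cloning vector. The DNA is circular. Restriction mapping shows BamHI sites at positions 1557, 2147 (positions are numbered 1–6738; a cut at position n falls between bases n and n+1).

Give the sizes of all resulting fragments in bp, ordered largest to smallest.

Circular molecule, 2 cuts → 2 fragments:
  2147 − 1557 = 590 bp
  wrap: 6738 − 2147 + 1557 = 6148 bp
Sorted largest to smallest: 6148, 590 bp.

6148, 590 bp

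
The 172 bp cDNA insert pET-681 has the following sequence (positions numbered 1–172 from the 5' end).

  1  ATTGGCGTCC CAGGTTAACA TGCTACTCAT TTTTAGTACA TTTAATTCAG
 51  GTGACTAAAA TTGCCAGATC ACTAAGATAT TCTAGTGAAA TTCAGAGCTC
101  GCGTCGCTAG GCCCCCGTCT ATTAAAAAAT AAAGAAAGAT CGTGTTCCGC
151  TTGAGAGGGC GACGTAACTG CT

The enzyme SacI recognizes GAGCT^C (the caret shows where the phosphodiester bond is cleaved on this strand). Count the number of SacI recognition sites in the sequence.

1

GAGCTC occurs starting at position 95.
SacI cuts at 1 site.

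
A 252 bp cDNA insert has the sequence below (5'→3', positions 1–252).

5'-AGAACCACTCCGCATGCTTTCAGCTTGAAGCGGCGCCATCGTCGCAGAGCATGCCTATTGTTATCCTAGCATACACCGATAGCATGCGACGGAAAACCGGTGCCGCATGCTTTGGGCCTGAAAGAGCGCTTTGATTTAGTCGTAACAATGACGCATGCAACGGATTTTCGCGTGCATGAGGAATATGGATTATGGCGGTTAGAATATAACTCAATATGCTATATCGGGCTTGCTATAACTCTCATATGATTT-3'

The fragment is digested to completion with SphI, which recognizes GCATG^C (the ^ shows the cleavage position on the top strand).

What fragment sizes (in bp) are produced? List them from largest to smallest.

SphI sites (GCATGC) start at positions 12, 49, 82, 105, 153.
SphI cuts after base 5 of each site (before the last base), so after positions 16, 53, 86, 109, 157.
Linear molecule, 5 cuts → 6 fragments:
  1–16 → 16 bp
  17–53 → 37 bp
  54–86 → 33 bp
  87–109 → 23 bp
  110–157 → 48 bp
  158–252 → 95 bp
Sorted largest to smallest: 95, 48, 37, 33, 23, 16 bp.

95, 48, 37, 33, 23, 16 bp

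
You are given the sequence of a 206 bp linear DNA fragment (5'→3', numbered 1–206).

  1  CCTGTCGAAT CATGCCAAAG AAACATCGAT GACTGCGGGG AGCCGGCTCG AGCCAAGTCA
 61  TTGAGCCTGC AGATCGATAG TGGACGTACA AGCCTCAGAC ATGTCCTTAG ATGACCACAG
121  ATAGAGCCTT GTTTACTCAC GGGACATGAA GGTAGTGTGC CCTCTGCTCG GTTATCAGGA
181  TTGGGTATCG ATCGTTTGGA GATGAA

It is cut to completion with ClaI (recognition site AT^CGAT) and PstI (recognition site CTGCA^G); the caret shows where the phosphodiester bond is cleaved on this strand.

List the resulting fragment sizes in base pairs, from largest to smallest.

114, 45, 26, 18, 3 bp

ClaI sites (ATCGAT) start at positions 25, 73, 187.
ClaI cuts after base 2 of each site, so after positions 26, 74, 188.
The PstI site (CTGCAG) starts at position 67.
PstI cuts after base 5 of each site (before the last base), so after position 71.
Combined cut positions: 26, 71, 74, 188.
Linear molecule, 4 cuts → 5 fragments:
  1–26 → 26 bp
  27–71 → 45 bp
  72–74 → 3 bp
  75–188 → 114 bp
  189–206 → 18 bp
Sorted largest to smallest: 114, 45, 26, 18, 3 bp.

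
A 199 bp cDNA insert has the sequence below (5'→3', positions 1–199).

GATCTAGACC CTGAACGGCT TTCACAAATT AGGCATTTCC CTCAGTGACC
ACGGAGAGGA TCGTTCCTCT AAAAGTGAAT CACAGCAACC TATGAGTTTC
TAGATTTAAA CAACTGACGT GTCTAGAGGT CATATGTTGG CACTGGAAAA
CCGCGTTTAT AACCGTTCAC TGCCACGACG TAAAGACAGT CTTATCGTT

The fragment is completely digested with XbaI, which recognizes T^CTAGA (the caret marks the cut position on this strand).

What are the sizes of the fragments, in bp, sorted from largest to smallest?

96, 77, 23, 3 bp

XbaI sites (TCTAGA) start at positions 3, 99, 122.
XbaI cuts after the first base of each site, so after positions 3, 99, 122.
Linear molecule, 3 cuts → 4 fragments:
  1–3 → 3 bp
  4–99 → 96 bp
  100–122 → 23 bp
  123–199 → 77 bp
Sorted largest to smallest: 96, 77, 23, 3 bp.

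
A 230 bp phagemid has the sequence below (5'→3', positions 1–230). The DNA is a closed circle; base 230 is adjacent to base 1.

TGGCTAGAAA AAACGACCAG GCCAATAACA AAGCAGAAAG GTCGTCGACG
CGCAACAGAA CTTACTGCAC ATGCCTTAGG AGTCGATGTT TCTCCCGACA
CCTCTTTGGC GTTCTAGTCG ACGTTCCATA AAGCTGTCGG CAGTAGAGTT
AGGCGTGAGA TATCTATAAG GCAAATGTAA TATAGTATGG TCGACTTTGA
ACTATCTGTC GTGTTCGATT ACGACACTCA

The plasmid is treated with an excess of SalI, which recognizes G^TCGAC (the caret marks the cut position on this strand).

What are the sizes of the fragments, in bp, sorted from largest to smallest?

SalI sites (GTCGAC) start at positions 44, 117, 190.
SalI cuts after the first base of each site, so after positions 44, 117, 190.
Circular molecule, 3 cuts → 3 fragments:
  45–117 → 73 bp
  118–190 → 73 bp
  191–230 then 1–44 → 40 + 44 = 84 bp
Sorted largest to smallest: 84, 73, 73 bp.

84, 73, 73 bp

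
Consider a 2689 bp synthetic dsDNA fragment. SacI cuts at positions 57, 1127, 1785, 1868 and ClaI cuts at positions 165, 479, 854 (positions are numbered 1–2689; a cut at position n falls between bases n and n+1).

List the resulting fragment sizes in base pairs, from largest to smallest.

Combined cut positions (sorted): 57, 165, 479, 854, 1127, 1785, 1868.
Linear molecule, 7 cuts → 8 fragments:
  57 − 0 = 57 bp
  165 − 57 = 108 bp
  479 − 165 = 314 bp
  854 − 479 = 375 bp
  1127 − 854 = 273 bp
  1785 − 1127 = 658 bp
  1868 − 1785 = 83 bp
  2689 − 1868 = 821 bp
Sorted largest to smallest: 821, 658, 375, 314, 273, 108, 83, 57 bp.

821, 658, 375, 314, 273, 108, 83, 57 bp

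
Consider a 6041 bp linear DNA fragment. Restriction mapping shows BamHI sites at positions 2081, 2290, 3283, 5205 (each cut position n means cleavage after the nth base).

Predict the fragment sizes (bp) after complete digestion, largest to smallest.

2081, 1922, 993, 836, 209 bp

Linear molecule, 4 cuts → 5 fragments:
  2081 − 0 = 2081 bp
  2290 − 2081 = 209 bp
  3283 − 2290 = 993 bp
  5205 − 3283 = 1922 bp
  6041 − 5205 = 836 bp
Sorted largest to smallest: 2081, 1922, 993, 836, 209 bp.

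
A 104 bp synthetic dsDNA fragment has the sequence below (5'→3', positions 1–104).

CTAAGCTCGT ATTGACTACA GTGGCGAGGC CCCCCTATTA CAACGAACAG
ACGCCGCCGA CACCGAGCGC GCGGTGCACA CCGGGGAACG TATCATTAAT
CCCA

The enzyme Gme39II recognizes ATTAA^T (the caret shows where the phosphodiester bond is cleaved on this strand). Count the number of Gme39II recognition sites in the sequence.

1

ATTAAT occurs starting at position 95.
Gme39II cuts at 1 site.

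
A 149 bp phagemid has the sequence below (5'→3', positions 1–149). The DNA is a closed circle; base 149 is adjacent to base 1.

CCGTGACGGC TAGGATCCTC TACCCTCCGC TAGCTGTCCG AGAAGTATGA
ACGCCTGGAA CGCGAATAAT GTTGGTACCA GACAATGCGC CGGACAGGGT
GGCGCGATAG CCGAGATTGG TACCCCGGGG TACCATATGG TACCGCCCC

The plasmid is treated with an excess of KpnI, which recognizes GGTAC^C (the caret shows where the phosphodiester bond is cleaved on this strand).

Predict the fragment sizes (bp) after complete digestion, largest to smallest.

KpnI sites (GGTACC) start at positions 74, 119, 129, 139.
KpnI cuts after base 5 of each site (before the last base), so after positions 78, 123, 133, 143.
Circular molecule, 4 cuts → 4 fragments:
  79–123 → 45 bp
  124–133 → 10 bp
  134–143 → 10 bp
  144–149 then 1–78 → 6 + 78 = 84 bp
Sorted largest to smallest: 84, 45, 10, 10 bp.

84, 45, 10, 10 bp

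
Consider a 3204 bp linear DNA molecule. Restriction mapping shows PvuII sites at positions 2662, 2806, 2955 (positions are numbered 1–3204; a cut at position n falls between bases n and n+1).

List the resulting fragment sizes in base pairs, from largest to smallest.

Linear molecule, 3 cuts → 4 fragments:
  2662 − 0 = 2662 bp
  2806 − 2662 = 144 bp
  2955 − 2806 = 149 bp
  3204 − 2955 = 249 bp
Sorted largest to smallest: 2662, 249, 149, 144 bp.

2662, 249, 149, 144 bp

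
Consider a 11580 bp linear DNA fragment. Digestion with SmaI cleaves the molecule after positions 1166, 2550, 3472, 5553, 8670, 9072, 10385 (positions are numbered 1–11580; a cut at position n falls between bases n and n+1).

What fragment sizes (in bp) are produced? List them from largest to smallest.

Linear molecule, 7 cuts → 8 fragments:
  1166 − 0 = 1166 bp
  2550 − 1166 = 1384 bp
  3472 − 2550 = 922 bp
  5553 − 3472 = 2081 bp
  8670 − 5553 = 3117 bp
  9072 − 8670 = 402 bp
  10385 − 9072 = 1313 bp
  11580 − 10385 = 1195 bp
Sorted largest to smallest: 3117, 2081, 1384, 1313, 1195, 1166, 922, 402 bp.

3117, 2081, 1384, 1313, 1195, 1166, 922, 402 bp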